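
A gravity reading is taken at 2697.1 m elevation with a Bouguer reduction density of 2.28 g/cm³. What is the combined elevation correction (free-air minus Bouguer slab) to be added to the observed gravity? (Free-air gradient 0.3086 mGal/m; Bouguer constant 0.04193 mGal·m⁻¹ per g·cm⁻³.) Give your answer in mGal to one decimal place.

574.5

Combined gradient = 0.3086 − 0.04193 × 2.28 = 0.2129996 mGal/m
Combined elevation correction = 0.2129996 × 2697.1 = 574.5 mGal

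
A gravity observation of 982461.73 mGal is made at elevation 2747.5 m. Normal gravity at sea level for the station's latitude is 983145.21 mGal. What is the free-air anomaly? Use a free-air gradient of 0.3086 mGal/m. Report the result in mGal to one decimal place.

164.4

Free-air correction = 0.3086 × 2747.5 = 847.88 mGal
Free-air anomaly = 982461.73 − 983145.21 + (847.88) = 164.40 mGal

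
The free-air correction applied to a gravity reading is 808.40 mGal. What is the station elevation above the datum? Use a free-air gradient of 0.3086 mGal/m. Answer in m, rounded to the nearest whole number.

h = 808.40 / 0.3086 = 2619.57 m

2620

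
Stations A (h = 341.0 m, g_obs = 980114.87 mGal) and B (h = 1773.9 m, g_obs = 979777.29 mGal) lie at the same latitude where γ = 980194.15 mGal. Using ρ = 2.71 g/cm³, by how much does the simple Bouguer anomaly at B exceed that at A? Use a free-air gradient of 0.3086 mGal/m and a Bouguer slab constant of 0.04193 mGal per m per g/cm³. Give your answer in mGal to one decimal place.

Δg_SB(A) = 980114.87 − 980194.15 + 0.3086×341.0 − 0.04193×2.71×341.0 = -12.80 mGal
Δg_SB(B) = 979777.29 − 980194.15 + 0.3086×1773.9 − 0.04193×2.71×1773.9 = -71.00 mGal
Difference = -71.00 − (-12.80) = -58.20 mGal

-58.2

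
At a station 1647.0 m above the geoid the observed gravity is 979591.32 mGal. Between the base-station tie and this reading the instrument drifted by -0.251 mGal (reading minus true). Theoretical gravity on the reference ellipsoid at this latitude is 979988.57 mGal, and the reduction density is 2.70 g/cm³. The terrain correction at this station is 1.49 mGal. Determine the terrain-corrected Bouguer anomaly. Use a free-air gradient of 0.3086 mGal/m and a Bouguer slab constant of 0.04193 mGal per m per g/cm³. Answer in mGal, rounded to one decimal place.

-73.7

Drift-corrected reading = 979591.32 − (-0.251) = 979591.571 mGal
Free-air correction = 0.3086 × 1647.0 = 508.26 mGal
Free-air anomaly = 979591.571 − 979988.57 + (508.26) = 111.261 mGal
Bouguer slab correction = 0.04193 × 2.70 × 1647.0 = 186.46 mGal
Simple Bouguer anomaly = 111.261 − (186.46) = -75.199 mGal
Complete Bouguer anomaly = -75.199 + 1.49 = -73.709 mGal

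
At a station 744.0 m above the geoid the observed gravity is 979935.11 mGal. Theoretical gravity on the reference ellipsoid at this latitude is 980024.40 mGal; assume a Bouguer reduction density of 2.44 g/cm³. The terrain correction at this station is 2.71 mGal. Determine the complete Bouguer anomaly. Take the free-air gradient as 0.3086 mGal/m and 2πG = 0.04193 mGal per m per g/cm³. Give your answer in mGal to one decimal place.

66.9

Free-air correction = 0.3086 × 744.0 = 229.60 mGal
Free-air anomaly = 979935.11 − 980024.40 + (229.60) = 140.31 mGal
Bouguer slab correction = 0.04193 × 2.44 × 744.0 = 76.12 mGal
Simple Bouguer anomaly = 140.31 − (76.12) = 64.19 mGal
Complete Bouguer anomaly = 64.19 + 2.71 = 66.90 mGal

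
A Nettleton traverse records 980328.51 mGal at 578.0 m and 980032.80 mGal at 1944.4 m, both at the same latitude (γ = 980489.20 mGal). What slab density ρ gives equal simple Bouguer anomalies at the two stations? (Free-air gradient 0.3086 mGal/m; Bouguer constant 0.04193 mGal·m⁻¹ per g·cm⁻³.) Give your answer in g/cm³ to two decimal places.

Δg_obs = 980032.80 − 980328.51 = -295.71 mGal over Δh = 1944.4 − 578.0 = 1366.4 m
Equal Bouguer anomalies ⇒ Δg_obs + (0.3086 − 0.04193ρ)·Δh = 0
0.3086 − 0.04193ρ = −Δg_obs/Δh = 0.21642
ρ = (0.3086 − 0.21642) / 0.04193 = 2.20 g/cm³

2.20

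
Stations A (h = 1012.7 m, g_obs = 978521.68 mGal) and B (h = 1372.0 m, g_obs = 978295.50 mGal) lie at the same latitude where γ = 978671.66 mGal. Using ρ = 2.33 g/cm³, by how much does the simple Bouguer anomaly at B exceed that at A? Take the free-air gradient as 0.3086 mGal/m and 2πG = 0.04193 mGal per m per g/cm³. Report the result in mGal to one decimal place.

Δg_SB(A) = 978521.68 − 978671.66 + 0.3086×1012.7 − 0.04193×2.33×1012.7 = 63.60 mGal
Δg_SB(B) = 978295.50 − 978671.66 + 0.3086×1372.0 − 0.04193×2.33×1372.0 = -86.80 mGal
Difference = -86.80 − (63.60) = -150.40 mGal

-150.4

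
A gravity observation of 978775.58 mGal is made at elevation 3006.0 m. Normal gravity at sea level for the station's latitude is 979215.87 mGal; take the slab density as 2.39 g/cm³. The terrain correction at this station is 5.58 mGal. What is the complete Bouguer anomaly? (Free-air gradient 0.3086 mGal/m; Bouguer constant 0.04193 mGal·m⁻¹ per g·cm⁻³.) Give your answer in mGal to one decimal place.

191.7

Free-air correction = 0.3086 × 3006.0 = 927.65 mGal
Free-air anomaly = 978775.58 − 979215.87 + (927.65) = 487.36 mGal
Bouguer slab correction = 0.04193 × 2.39 × 3006.0 = 301.24 mGal
Simple Bouguer anomaly = 487.36 − (301.24) = 186.12 mGal
Complete Bouguer anomaly = 186.12 + 5.58 = 191.70 mGal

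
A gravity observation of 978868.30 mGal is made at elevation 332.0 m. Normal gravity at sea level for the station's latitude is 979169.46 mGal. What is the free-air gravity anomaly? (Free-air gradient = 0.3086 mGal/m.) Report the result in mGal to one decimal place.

Free-air correction = 0.3086 × 332.0 = 102.46 mGal
Free-air anomaly = 978868.30 − 979169.46 + (102.46) = -198.70 mGal

-198.7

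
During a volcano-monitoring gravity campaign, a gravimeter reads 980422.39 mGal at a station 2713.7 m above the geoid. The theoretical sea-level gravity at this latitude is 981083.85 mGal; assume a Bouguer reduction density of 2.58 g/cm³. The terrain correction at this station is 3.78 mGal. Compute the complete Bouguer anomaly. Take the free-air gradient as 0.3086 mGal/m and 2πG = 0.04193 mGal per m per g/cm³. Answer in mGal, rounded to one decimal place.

-113.8

Free-air correction = 0.3086 × 2713.7 = 837.45 mGal
Free-air anomaly = 980422.39 − 981083.85 + (837.45) = 175.99 mGal
Bouguer slab correction = 0.04193 × 2.58 × 2713.7 = 293.57 mGal
Simple Bouguer anomaly = 175.99 − (293.57) = -117.58 mGal
Complete Bouguer anomaly = -117.58 + 3.78 = -113.80 mGal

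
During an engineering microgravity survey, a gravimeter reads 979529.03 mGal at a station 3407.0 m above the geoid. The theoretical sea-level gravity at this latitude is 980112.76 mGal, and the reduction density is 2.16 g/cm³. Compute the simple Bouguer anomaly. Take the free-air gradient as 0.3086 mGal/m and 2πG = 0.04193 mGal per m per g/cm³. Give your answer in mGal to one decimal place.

Free-air correction = 0.3086 × 3407.0 = 1051.40 mGal
Free-air anomaly = 979529.03 − 980112.76 + (1051.40) = 467.67 mGal
Bouguer slab correction = 0.04193 × 2.16 × 3407.0 = 308.57 mGal
Simple Bouguer anomaly = 467.67 − (308.57) = 159.10 mGal

159.1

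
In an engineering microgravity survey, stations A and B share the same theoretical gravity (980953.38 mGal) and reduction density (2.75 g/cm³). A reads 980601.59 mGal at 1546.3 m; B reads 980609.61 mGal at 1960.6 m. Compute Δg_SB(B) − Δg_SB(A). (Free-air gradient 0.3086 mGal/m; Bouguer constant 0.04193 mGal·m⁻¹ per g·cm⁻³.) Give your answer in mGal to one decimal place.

Δg_SB(A) = 980601.59 − 980953.38 + 0.3086×1546.3 − 0.04193×2.75×1546.3 = -52.90 mGal
Δg_SB(B) = 980609.61 − 980953.38 + 0.3086×1960.6 − 0.04193×2.75×1960.6 = 35.20 mGal
Difference = 35.20 − (-52.90) = 88.10 mGal

88.1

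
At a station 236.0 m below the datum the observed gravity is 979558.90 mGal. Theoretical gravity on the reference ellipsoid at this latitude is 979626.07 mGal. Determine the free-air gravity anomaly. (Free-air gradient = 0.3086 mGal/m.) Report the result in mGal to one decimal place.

-140.0

Free-air correction = 0.3086 × -236.0 = -72.83 mGal
Free-air anomaly = 979558.90 − 979626.07 + (-72.83) = -140.00 mGal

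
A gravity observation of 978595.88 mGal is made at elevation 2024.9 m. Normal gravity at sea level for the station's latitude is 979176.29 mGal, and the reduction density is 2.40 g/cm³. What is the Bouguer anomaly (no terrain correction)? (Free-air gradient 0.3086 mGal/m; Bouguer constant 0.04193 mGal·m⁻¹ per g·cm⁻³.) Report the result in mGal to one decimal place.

-159.3

Free-air correction = 0.3086 × 2024.9 = 624.88 mGal
Free-air anomaly = 978595.88 − 979176.29 + (624.88) = 44.47 mGal
Bouguer slab correction = 0.04193 × 2.40 × 2024.9 = 203.77 mGal
Simple Bouguer anomaly = 44.47 − (203.77) = -159.30 mGal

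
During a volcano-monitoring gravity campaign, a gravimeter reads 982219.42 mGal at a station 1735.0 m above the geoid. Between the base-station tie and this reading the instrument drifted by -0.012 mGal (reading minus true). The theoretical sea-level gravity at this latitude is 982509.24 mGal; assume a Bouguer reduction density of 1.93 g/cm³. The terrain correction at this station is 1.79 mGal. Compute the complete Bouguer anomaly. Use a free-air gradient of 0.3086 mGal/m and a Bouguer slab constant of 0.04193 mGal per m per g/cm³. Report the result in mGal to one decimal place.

Drift-corrected reading = 982219.42 − (-0.012) = 982219.432 mGal
Free-air correction = 0.3086 × 1735.0 = 535.42 mGal
Free-air anomaly = 982219.432 − 982509.24 + (535.42) = 245.612 mGal
Bouguer slab correction = 0.04193 × 1.93 × 1735.0 = 140.40 mGal
Simple Bouguer anomaly = 245.612 − (140.40) = 105.212 mGal
Complete Bouguer anomaly = 105.212 + 1.79 = 107.002 mGal

107.0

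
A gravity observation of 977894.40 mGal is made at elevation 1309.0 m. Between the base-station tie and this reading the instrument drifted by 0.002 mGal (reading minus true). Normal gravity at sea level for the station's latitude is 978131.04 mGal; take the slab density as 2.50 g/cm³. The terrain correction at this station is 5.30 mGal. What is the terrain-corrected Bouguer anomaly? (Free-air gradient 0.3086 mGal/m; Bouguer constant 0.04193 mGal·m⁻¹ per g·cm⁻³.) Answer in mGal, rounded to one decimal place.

35.4

Drift-corrected reading = 977894.40 − (0.002) = 977894.398 mGal
Free-air correction = 0.3086 × 1309.0 = 403.96 mGal
Free-air anomaly = 977894.398 − 978131.04 + (403.96) = 167.318 mGal
Bouguer slab correction = 0.04193 × 2.50 × 1309.0 = 137.22 mGal
Simple Bouguer anomaly = 167.318 − (137.22) = 30.098 mGal
Complete Bouguer anomaly = 30.098 + 5.30 = 35.398 mGal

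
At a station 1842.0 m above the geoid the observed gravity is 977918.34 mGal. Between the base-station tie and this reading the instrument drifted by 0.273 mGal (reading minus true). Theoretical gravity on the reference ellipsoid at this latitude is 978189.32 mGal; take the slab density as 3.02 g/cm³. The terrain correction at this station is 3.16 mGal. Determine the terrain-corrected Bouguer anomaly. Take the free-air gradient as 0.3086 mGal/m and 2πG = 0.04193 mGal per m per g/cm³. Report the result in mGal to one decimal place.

67.1

Drift-corrected reading = 977918.34 − (0.273) = 977918.067 mGal
Free-air correction = 0.3086 × 1842.0 = 568.44 mGal
Free-air anomaly = 977918.067 − 978189.32 + (568.44) = 297.187 mGal
Bouguer slab correction = 0.04193 × 3.02 × 1842.0 = 233.25 mGal
Simple Bouguer anomaly = 297.187 − (233.25) = 63.937 mGal
Complete Bouguer anomaly = 63.937 + 3.16 = 67.097 mGal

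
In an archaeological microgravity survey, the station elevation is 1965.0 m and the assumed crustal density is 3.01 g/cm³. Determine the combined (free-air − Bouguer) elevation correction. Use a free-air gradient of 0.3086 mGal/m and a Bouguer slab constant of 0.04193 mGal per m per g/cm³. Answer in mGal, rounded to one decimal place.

358.4

Combined gradient = 0.3086 − 0.04193 × 3.01 = 0.1823907 mGal/m
Combined elevation correction = 0.1823907 × 1965.0 = 358.4 mGal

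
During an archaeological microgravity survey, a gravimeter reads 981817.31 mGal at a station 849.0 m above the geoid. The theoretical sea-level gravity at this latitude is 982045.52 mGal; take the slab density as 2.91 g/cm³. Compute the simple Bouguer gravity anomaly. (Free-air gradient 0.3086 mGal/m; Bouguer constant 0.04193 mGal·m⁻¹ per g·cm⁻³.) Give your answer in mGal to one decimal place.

-69.8

Free-air correction = 0.3086 × 849.0 = 262.00 mGal
Free-air anomaly = 981817.31 − 982045.52 + (262.00) = 33.79 mGal
Bouguer slab correction = 0.04193 × 2.91 × 849.0 = 103.59 mGal
Simple Bouguer anomaly = 33.79 − (103.59) = -69.80 mGal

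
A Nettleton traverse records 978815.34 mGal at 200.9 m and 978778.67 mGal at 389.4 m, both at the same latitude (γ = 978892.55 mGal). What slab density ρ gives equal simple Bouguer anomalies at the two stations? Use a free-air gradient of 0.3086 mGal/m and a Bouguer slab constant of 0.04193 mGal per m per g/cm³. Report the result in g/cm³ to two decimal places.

2.72

Δg_obs = 978778.67 − 978815.34 = -36.67 mGal over Δh = 389.4 − 200.9 = 188.5 m
Equal Bouguer anomalies ⇒ Δg_obs + (0.3086 − 0.04193ρ)·Δh = 0
0.3086 − 0.04193ρ = −Δg_obs/Δh = 0.19454
ρ = (0.3086 − 0.19454) / 0.04193 = 2.72 g/cm³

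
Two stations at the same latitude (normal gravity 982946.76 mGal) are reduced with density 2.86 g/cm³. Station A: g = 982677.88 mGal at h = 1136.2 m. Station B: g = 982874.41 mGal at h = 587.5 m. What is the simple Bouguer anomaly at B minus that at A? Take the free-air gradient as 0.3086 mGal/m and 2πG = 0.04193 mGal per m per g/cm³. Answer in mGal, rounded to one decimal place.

93.0

Δg_SB(A) = 982677.88 − 982946.76 + 0.3086×1136.2 − 0.04193×2.86×1136.2 = -54.50 mGal
Δg_SB(B) = 982874.41 − 982946.76 + 0.3086×587.5 − 0.04193×2.86×587.5 = 38.50 mGal
Difference = 38.50 − (-54.50) = 93.00 mGal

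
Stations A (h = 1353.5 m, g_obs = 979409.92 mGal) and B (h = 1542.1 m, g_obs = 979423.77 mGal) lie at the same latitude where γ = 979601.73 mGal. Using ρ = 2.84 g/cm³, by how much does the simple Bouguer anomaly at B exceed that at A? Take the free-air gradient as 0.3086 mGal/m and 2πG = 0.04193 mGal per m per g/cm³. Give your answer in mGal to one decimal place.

49.6

Δg_SB(A) = 979409.92 − 979601.73 + 0.3086×1353.5 − 0.04193×2.84×1353.5 = 64.70 mGal
Δg_SB(B) = 979423.77 − 979601.73 + 0.3086×1542.1 − 0.04193×2.84×1542.1 = 114.30 mGal
Difference = 114.30 − (64.70) = 49.60 mGal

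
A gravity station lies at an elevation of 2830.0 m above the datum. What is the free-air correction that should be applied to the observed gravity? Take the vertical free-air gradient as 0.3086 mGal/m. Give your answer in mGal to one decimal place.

Free-air correction = 0.3086 × 2830.0 = 873.3 mGal

873.3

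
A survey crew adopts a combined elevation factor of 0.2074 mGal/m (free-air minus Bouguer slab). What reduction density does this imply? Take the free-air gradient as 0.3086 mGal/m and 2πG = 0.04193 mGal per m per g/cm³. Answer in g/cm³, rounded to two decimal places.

0.2074 = 0.3086 − 0.04193 × ρ
ρ = (0.3086 − 0.2074) / 0.04193 = 2.41 g/cm³

2.41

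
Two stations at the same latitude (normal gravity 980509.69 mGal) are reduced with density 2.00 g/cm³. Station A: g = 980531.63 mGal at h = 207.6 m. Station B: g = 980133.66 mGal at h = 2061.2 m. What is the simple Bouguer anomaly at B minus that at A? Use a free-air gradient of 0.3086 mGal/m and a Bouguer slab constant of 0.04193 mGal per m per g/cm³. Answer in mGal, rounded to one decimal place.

Δg_SB(A) = 980531.63 − 980509.69 + 0.3086×207.6 − 0.04193×2.00×207.6 = 68.60 mGal
Δg_SB(B) = 980133.66 − 980509.69 + 0.3086×2061.2 − 0.04193×2.00×2061.2 = 87.20 mGal
Difference = 87.20 − (68.60) = 18.60 mGal

18.6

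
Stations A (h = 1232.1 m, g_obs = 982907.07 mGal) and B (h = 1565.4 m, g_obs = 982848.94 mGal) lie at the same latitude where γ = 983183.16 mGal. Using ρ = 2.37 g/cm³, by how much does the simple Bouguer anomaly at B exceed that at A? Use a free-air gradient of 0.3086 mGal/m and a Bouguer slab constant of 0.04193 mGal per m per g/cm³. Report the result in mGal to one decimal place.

Δg_SB(A) = 982907.07 − 983183.16 + 0.3086×1232.1 − 0.04193×2.37×1232.1 = -18.30 mGal
Δg_SB(B) = 982848.94 − 983183.16 + 0.3086×1565.4 − 0.04193×2.37×1565.4 = -6.70 mGal
Difference = -6.70 − (-18.30) = 11.60 mGal

11.6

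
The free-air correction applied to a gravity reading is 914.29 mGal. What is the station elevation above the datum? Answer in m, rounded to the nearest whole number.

h = 914.29 / 0.3086 = 2962.70 m

2963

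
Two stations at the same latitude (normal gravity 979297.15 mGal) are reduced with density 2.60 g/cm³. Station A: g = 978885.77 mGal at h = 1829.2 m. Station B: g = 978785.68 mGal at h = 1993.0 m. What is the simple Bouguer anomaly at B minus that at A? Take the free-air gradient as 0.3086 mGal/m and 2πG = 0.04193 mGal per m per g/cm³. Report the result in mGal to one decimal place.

-67.4

Δg_SB(A) = 978885.77 − 979297.15 + 0.3086×1829.2 − 0.04193×2.60×1829.2 = -46.30 mGal
Δg_SB(B) = 978785.68 − 979297.15 + 0.3086×1993.0 − 0.04193×2.60×1993.0 = -113.70 mGal
Difference = -113.70 − (-46.30) = -67.40 mGal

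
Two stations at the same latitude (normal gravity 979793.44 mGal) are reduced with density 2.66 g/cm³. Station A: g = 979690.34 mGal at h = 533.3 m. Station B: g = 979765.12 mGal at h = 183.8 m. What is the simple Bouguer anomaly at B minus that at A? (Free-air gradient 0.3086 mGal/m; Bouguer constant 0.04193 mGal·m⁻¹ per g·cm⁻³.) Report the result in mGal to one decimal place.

Δg_SB(A) = 979690.34 − 979793.44 + 0.3086×533.3 − 0.04193×2.66×533.3 = 2.00 mGal
Δg_SB(B) = 979765.12 − 979793.44 + 0.3086×183.8 − 0.04193×2.66×183.8 = 7.90 mGal
Difference = 7.90 − (2.00) = 5.90 mGal

5.9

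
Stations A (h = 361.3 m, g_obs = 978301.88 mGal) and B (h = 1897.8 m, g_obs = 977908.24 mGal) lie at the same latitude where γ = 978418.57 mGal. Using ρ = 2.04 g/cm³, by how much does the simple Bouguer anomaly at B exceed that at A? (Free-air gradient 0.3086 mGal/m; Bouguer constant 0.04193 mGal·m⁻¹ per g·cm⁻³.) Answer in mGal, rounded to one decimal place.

-50.9

Δg_SB(A) = 978301.88 − 978418.57 + 0.3086×361.3 − 0.04193×2.04×361.3 = -36.10 mGal
Δg_SB(B) = 977908.24 − 978418.57 + 0.3086×1897.8 − 0.04193×2.04×1897.8 = -87.00 mGal
Difference = -87.00 − (-36.10) = -50.90 mGal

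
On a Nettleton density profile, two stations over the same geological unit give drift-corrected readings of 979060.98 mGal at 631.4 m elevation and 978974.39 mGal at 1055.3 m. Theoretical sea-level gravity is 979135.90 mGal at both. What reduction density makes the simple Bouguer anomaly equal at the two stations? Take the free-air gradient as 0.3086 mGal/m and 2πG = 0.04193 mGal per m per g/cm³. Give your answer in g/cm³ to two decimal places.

Δg_obs = 978974.39 − 979060.98 = -86.59 mGal over Δh = 1055.3 − 631.4 = 423.9 m
Equal Bouguer anomalies ⇒ Δg_obs + (0.3086 − 0.04193ρ)·Δh = 0
0.3086 − 0.04193ρ = −Δg_obs/Δh = 0.20427
ρ = (0.3086 − 0.20427) / 0.04193 = 2.49 g/cm³

2.49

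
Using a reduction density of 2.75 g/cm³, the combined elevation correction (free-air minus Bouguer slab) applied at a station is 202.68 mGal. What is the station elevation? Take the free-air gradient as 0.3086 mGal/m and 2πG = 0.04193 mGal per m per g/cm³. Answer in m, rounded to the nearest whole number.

1049

Combined gradient = 0.3086 − 0.04193 × 2.75 = 0.1932925 mGal/m
h = 202.68 / 0.1932925 = 1048.57 m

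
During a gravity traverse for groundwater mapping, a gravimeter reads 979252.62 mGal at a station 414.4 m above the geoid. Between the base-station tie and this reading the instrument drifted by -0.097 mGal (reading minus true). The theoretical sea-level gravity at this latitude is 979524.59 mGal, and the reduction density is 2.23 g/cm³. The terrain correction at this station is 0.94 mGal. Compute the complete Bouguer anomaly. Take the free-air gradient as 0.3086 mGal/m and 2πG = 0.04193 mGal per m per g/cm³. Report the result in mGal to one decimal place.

-181.8

Drift-corrected reading = 979252.62 − (-0.097) = 979252.717 mGal
Free-air correction = 0.3086 × 414.4 = 127.88 mGal
Free-air anomaly = 979252.717 − 979524.59 + (127.88) = -143.993 mGal
Bouguer slab correction = 0.04193 × 2.23 × 414.4 = 38.75 mGal
Simple Bouguer anomaly = -143.993 − (38.75) = -182.743 mGal
Complete Bouguer anomaly = -182.743 + 0.94 = -181.803 mGal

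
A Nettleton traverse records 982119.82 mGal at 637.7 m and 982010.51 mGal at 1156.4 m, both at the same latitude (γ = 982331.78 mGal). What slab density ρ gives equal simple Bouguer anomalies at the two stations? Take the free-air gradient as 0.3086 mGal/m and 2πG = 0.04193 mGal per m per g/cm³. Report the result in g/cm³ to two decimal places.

Δg_obs = 982010.51 − 982119.82 = -109.31 mGal over Δh = 1156.4 − 637.7 = 518.7 m
Equal Bouguer anomalies ⇒ Δg_obs + (0.3086 − 0.04193ρ)·Δh = 0
0.3086 − 0.04193ρ = −Δg_obs/Δh = 0.21074
ρ = (0.3086 − 0.21074) / 0.04193 = 2.33 g/cm³

2.33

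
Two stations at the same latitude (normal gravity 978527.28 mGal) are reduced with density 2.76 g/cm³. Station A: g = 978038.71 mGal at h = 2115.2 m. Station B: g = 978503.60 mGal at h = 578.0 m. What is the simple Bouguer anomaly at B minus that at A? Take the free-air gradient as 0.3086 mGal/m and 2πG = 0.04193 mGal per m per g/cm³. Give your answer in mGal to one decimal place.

168.4

Δg_SB(A) = 978038.71 − 978527.28 + 0.3086×2115.2 − 0.04193×2.76×2115.2 = -80.60 mGal
Δg_SB(B) = 978503.60 − 978527.28 + 0.3086×578.0 − 0.04193×2.76×578.0 = 87.80 mGal
Difference = 87.80 − (-80.60) = 168.40 mGal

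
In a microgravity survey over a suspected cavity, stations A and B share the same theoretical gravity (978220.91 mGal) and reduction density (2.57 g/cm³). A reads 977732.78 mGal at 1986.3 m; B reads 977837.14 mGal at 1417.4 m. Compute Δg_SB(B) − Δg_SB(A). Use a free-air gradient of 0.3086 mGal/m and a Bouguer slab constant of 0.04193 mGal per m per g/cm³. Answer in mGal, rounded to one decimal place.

Δg_SB(A) = 977732.78 − 978220.91 + 0.3086×1986.3 − 0.04193×2.57×1986.3 = -89.20 mGal
Δg_SB(B) = 977837.14 − 978220.91 + 0.3086×1417.4 − 0.04193×2.57×1417.4 = -99.10 mGal
Difference = -99.10 − (-89.20) = -9.90 mGal

-9.9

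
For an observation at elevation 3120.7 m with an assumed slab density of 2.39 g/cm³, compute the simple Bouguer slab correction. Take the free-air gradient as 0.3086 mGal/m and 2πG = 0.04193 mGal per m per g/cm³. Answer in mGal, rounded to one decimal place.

Bouguer slab correction = 0.04193 × 2.39 × 3120.7 = 312.7 mGal

312.7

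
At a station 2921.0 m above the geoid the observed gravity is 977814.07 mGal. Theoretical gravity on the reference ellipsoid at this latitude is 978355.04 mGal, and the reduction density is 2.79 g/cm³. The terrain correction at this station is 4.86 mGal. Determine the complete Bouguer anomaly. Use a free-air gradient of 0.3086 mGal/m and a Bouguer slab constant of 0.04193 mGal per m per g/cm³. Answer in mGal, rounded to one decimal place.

23.6

Free-air correction = 0.3086 × 2921.0 = 901.42 mGal
Free-air anomaly = 977814.07 − 978355.04 + (901.42) = 360.45 mGal
Bouguer slab correction = 0.04193 × 2.79 × 2921.0 = 341.71 mGal
Simple Bouguer anomaly = 360.45 − (341.71) = 18.74 mGal
Complete Bouguer anomaly = 18.74 + 4.86 = 23.60 mGal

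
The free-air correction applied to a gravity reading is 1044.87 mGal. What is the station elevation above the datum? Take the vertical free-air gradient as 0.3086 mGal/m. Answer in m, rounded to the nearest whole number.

h = 1044.87 / 0.3086 = 3385.84 m

3386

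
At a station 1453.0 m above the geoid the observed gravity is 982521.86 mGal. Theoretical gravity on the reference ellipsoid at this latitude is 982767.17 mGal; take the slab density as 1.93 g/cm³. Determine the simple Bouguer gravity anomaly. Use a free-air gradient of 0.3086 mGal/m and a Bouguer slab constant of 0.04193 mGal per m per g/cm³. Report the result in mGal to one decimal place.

Free-air correction = 0.3086 × 1453.0 = 448.40 mGal
Free-air anomaly = 982521.86 − 982767.17 + (448.40) = 203.09 mGal
Bouguer slab correction = 0.04193 × 1.93 × 1453.0 = 117.58 mGal
Simple Bouguer anomaly = 203.09 − (117.58) = 85.51 mGal

85.5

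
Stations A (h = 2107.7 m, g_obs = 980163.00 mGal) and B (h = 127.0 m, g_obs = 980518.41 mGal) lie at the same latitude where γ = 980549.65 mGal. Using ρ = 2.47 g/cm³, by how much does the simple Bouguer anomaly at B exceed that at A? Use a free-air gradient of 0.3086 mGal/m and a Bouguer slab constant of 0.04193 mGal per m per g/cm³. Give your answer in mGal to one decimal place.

Δg_SB(A) = 980163.00 − 980549.65 + 0.3086×2107.7 − 0.04193×2.47×2107.7 = 45.50 mGal
Δg_SB(B) = 980518.41 − 980549.65 + 0.3086×127.0 − 0.04193×2.47×127.0 = -5.20 mGal
Difference = -5.20 − (45.50) = -50.70 mGal

-50.7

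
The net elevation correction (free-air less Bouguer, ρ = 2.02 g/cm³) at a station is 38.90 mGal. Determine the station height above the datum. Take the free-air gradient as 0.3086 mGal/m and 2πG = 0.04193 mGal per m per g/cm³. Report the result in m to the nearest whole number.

Combined gradient = 0.3086 − 0.04193 × 2.02 = 0.2239014 mGal/m
h = 38.90 / 0.2239014 = 173.74 m

174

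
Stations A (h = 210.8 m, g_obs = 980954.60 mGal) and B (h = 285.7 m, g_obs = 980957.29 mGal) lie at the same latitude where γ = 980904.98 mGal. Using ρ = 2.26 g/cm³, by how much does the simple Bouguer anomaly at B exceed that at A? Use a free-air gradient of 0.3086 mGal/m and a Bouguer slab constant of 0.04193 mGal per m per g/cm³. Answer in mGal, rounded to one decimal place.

Δg_SB(A) = 980954.60 − 980904.98 + 0.3086×210.8 − 0.04193×2.26×210.8 = 94.70 mGal
Δg_SB(B) = 980957.29 − 980904.98 + 0.3086×285.7 − 0.04193×2.26×285.7 = 113.40 mGal
Difference = 113.40 − (94.70) = 18.70 mGal

18.7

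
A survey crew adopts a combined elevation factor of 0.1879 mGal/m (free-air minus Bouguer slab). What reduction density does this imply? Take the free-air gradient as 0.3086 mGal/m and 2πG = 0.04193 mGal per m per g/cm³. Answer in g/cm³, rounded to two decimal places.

0.1879 = 0.3086 − 0.04193 × ρ
ρ = (0.3086 − 0.1879) / 0.04193 = 2.88 g/cm³

2.88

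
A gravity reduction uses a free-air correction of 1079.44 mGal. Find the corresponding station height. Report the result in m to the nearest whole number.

3498

h = 1079.44 / 0.3086 = 3497.86 m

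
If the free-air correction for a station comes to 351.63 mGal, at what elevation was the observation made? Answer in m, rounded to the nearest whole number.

1139

h = 351.63 / 0.3086 = 1139.44 m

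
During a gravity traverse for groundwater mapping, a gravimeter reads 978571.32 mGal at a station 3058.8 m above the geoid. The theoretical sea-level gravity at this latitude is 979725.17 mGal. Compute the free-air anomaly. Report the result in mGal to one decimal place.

-209.9

Free-air correction = 0.3086 × 3058.8 = 943.95 mGal
Free-air anomaly = 978571.32 − 979725.17 + (943.95) = -209.90 mGal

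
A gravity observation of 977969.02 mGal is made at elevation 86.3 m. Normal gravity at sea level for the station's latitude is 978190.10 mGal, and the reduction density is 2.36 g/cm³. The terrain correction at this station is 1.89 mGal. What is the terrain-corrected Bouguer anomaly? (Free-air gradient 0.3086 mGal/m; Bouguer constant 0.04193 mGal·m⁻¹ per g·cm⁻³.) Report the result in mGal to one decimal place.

Free-air correction = 0.3086 × 86.3 = 26.63 mGal
Free-air anomaly = 977969.02 − 978190.10 + (26.63) = -194.45 mGal
Bouguer slab correction = 0.04193 × 2.36 × 86.3 = 8.54 mGal
Simple Bouguer anomaly = -194.45 − (8.54) = -202.99 mGal
Complete Bouguer anomaly = -202.99 + 1.89 = -201.10 mGal

-201.1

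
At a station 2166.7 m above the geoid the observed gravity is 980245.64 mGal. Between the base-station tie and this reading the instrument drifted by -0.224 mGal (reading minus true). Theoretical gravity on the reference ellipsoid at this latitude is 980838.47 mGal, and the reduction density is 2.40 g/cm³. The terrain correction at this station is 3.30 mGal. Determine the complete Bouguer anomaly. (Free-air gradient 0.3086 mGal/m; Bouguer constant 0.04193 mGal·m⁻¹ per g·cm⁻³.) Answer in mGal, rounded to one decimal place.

-138.7

Drift-corrected reading = 980245.64 − (-0.224) = 980245.864 mGal
Free-air correction = 0.3086 × 2166.7 = 668.64 mGal
Free-air anomaly = 980245.864 − 980838.47 + (668.64) = 76.034 mGal
Bouguer slab correction = 0.04193 × 2.40 × 2166.7 = 218.04 mGal
Simple Bouguer anomaly = 76.034 − (218.04) = -142.006 mGal
Complete Bouguer anomaly = -142.006 + 3.30 = -138.706 mGal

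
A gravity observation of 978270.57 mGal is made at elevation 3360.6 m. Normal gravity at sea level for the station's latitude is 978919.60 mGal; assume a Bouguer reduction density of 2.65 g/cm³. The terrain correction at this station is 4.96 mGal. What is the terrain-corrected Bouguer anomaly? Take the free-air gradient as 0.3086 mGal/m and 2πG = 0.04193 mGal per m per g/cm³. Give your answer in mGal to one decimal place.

19.6

Free-air correction = 0.3086 × 3360.6 = 1037.08 mGal
Free-air anomaly = 978270.57 − 978919.60 + (1037.08) = 388.05 mGal
Bouguer slab correction = 0.04193 × 2.65 × 3360.6 = 373.41 mGal
Simple Bouguer anomaly = 388.05 − (373.41) = 14.64 mGal
Complete Bouguer anomaly = 14.64 + 4.96 = 19.60 mGal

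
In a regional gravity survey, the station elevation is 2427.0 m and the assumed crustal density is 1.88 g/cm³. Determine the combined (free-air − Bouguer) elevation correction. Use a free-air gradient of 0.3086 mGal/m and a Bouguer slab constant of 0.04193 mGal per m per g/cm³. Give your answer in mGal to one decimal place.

Combined gradient = 0.3086 − 0.04193 × 1.88 = 0.2297716 mGal/m
Combined elevation correction = 0.2297716 × 2427.0 = 557.7 mGal

557.7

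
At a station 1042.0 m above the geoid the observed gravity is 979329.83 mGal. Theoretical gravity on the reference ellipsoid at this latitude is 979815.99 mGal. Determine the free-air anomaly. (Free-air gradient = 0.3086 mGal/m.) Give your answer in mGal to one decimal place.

Free-air correction = 0.3086 × 1042.0 = 321.56 mGal
Free-air anomaly = 979329.83 − 979815.99 + (321.56) = -164.60 mGal

-164.6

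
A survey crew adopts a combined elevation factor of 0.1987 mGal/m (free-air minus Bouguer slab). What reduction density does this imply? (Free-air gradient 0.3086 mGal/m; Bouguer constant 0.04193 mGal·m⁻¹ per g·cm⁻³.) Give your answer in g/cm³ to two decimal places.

2.62

0.1987 = 0.3086 − 0.04193 × ρ
ρ = (0.3086 − 0.1987) / 0.04193 = 2.62 g/cm³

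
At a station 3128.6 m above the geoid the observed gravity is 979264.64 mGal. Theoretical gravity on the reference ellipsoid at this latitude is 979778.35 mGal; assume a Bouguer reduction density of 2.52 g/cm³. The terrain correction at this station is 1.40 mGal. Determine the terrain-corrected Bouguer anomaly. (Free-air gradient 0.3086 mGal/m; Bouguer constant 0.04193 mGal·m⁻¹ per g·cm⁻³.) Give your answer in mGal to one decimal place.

122.6

Free-air correction = 0.3086 × 3128.6 = 965.49 mGal
Free-air anomaly = 979264.64 − 979778.35 + (965.49) = 451.78 mGal
Bouguer slab correction = 0.04193 × 2.52 × 3128.6 = 330.58 mGal
Simple Bouguer anomaly = 451.78 − (330.58) = 121.20 mGal
Complete Bouguer anomaly = 121.20 + 1.40 = 122.60 mGal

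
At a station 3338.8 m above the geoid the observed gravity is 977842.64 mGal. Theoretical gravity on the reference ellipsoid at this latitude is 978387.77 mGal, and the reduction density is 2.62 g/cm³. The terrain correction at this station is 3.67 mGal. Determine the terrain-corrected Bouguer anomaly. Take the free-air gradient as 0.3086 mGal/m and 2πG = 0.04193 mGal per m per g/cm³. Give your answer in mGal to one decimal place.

122.1

Free-air correction = 0.3086 × 3338.8 = 1030.35 mGal
Free-air anomaly = 977842.64 − 978387.77 + (1030.35) = 485.22 mGal
Bouguer slab correction = 0.04193 × 2.62 × 3338.8 = 366.79 mGal
Simple Bouguer anomaly = 485.22 − (366.79) = 118.43 mGal
Complete Bouguer anomaly = 118.43 + 3.67 = 122.10 mGal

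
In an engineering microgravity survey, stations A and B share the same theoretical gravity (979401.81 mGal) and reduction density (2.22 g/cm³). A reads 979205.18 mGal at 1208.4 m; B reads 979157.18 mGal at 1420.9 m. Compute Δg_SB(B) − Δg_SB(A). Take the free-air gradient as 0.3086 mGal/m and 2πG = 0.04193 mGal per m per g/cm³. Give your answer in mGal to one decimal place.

-2.2

Δg_SB(A) = 979205.18 − 979401.81 + 0.3086×1208.4 − 0.04193×2.22×1208.4 = 63.80 mGal
Δg_SB(B) = 979157.18 − 979401.81 + 0.3086×1420.9 − 0.04193×2.22×1420.9 = 61.60 mGal
Difference = 61.60 − (63.80) = -2.20 mGal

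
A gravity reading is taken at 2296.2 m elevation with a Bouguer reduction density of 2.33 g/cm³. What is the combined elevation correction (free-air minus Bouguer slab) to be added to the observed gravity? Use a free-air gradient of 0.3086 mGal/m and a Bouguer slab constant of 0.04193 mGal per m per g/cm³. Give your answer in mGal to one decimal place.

484.3

Combined gradient = 0.3086 − 0.04193 × 2.33 = 0.2109031 mGal/m
Combined elevation correction = 0.2109031 × 2296.2 = 484.3 mGal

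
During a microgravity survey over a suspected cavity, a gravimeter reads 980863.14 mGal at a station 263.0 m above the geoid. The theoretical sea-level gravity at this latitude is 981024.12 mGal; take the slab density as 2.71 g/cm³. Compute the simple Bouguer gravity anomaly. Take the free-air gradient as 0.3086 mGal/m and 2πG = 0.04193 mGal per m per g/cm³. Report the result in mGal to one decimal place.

Free-air correction = 0.3086 × 263.0 = 81.16 mGal
Free-air anomaly = 980863.14 − 981024.12 + (81.16) = -79.82 mGal
Bouguer slab correction = 0.04193 × 2.71 × 263.0 = 29.88 mGal
Simple Bouguer anomaly = -79.82 − (29.88) = -109.70 mGal

-109.7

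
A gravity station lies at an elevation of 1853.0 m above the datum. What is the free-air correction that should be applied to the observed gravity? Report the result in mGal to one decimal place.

571.8

Free-air correction = 0.3086 × 1853.0 = 571.8 mGal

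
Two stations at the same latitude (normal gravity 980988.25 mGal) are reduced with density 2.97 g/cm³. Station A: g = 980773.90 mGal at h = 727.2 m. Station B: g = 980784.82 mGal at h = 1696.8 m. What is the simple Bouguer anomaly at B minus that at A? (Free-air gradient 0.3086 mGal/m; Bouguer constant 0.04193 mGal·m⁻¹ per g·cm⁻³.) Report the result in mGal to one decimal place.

189.4

Δg_SB(A) = 980773.90 − 980988.25 + 0.3086×727.2 − 0.04193×2.97×727.2 = -80.50 mGal
Δg_SB(B) = 980784.82 − 980988.25 + 0.3086×1696.8 − 0.04193×2.97×1696.8 = 108.90 mGal
Difference = 108.90 − (-80.50) = 189.40 mGal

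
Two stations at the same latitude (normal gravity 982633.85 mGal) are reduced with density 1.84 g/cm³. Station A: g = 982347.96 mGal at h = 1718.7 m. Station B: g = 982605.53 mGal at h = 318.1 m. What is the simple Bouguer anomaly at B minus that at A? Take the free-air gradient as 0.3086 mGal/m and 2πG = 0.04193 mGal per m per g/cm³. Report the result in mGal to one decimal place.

-66.6

Δg_SB(A) = 982347.96 − 982633.85 + 0.3086×1718.7 − 0.04193×1.84×1718.7 = 111.90 mGal
Δg_SB(B) = 982605.53 − 982633.85 + 0.3086×318.1 − 0.04193×1.84×318.1 = 45.30 mGal
Difference = 45.30 − (111.90) = -66.60 mGal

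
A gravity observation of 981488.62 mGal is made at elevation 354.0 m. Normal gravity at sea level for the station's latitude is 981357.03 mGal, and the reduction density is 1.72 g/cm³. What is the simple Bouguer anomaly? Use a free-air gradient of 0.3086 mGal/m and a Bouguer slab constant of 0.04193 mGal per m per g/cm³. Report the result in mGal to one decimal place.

Free-air correction = 0.3086 × 354.0 = 109.24 mGal
Free-air anomaly = 981488.62 − 981357.03 + (109.24) = 240.83 mGal
Bouguer slab correction = 0.04193 × 1.72 × 354.0 = 25.53 mGal
Simple Bouguer anomaly = 240.83 − (25.53) = 215.30 mGal

215.3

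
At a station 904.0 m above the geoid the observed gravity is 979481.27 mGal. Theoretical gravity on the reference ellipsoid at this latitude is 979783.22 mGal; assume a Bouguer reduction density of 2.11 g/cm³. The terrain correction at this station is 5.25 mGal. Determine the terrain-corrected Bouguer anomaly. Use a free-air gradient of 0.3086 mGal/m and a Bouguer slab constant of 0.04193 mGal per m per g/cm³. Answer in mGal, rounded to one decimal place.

Free-air correction = 0.3086 × 904.0 = 278.97 mGal
Free-air anomaly = 979481.27 − 979783.22 + (278.97) = -22.98 mGal
Bouguer slab correction = 0.04193 × 2.11 × 904.0 = 79.98 mGal
Simple Bouguer anomaly = -22.98 − (79.98) = -102.96 mGal
Complete Bouguer anomaly = -102.96 + 5.25 = -97.71 mGal

-97.7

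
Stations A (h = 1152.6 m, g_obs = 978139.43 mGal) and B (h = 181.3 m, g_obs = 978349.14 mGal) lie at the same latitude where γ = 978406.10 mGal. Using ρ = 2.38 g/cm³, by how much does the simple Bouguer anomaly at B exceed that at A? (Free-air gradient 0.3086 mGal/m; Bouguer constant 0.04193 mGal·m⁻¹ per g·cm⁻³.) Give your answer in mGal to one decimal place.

Δg_SB(A) = 978139.43 − 978406.10 + 0.3086×1152.6 − 0.04193×2.38×1152.6 = -26.00 mGal
Δg_SB(B) = 978349.14 − 978406.10 + 0.3086×181.3 − 0.04193×2.38×181.3 = -19.10 mGal
Difference = -19.10 − (-26.00) = 6.90 mGal

6.9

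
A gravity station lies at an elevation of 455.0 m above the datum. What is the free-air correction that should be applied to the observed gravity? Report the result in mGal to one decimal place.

Free-air correction = 0.3086 × 455.0 = 140.4 mGal

140.4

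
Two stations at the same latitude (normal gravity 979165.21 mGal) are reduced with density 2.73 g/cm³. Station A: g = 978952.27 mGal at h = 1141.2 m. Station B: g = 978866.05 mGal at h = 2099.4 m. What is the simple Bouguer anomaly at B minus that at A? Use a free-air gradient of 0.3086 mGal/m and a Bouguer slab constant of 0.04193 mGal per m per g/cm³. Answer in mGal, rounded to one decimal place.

99.8

Δg_SB(A) = 978952.27 − 979165.21 + 0.3086×1141.2 − 0.04193×2.73×1141.2 = 8.60 mGal
Δg_SB(B) = 978866.05 − 979165.21 + 0.3086×2099.4 − 0.04193×2.73×2099.4 = 108.40 mGal
Difference = 108.40 − (8.60) = 99.80 mGal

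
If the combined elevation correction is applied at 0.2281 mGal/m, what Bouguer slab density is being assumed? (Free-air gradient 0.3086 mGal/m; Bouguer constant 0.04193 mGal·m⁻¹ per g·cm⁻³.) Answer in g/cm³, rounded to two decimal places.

1.92

0.2281 = 0.3086 − 0.04193 × ρ
ρ = (0.3086 − 0.2281) / 0.04193 = 1.92 g/cm³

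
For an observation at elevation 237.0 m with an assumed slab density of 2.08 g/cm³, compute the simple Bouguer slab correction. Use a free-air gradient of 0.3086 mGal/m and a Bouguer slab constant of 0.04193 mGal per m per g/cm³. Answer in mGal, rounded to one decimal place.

20.7

Bouguer slab correction = 0.04193 × 2.08 × 237.0 = 20.7 mGal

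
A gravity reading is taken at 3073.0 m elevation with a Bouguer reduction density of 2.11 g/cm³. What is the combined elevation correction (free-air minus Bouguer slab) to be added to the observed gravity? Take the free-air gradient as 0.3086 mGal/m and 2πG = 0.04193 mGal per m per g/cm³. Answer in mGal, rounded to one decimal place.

Combined gradient = 0.3086 − 0.04193 × 2.11 = 0.2201277 mGal/m
Combined elevation correction = 0.2201277 × 3073.0 = 676.5 mGal

676.5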